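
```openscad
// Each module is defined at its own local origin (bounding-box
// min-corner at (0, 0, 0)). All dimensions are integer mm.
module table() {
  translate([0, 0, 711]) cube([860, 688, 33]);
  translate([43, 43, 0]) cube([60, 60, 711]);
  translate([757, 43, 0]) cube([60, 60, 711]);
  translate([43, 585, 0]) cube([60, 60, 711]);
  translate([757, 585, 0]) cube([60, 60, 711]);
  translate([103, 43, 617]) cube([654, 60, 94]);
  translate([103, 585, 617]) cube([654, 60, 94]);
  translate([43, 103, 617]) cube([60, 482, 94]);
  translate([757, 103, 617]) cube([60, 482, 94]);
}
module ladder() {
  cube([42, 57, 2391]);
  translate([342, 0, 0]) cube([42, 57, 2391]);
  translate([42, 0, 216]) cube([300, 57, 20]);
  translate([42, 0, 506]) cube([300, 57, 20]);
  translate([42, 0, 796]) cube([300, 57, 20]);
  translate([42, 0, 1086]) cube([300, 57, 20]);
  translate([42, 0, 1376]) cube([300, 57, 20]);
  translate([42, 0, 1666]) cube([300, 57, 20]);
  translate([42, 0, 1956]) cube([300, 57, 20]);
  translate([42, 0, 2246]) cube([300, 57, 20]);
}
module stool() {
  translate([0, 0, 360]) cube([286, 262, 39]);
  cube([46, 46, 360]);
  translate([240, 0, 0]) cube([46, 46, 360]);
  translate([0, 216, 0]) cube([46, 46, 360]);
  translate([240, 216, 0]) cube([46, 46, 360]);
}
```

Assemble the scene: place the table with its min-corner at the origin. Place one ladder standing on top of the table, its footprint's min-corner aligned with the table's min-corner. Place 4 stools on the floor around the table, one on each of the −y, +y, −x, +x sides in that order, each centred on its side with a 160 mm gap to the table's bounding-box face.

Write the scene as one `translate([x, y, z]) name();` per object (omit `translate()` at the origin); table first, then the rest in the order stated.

table();
translate([0, 0, 744]) ladder();
translate([287, -422, 0]) stool();
translate([287, 848, 0]) stool();
translate([-446, 213, 0]) stool();
translate([1020, 213, 0]) stool();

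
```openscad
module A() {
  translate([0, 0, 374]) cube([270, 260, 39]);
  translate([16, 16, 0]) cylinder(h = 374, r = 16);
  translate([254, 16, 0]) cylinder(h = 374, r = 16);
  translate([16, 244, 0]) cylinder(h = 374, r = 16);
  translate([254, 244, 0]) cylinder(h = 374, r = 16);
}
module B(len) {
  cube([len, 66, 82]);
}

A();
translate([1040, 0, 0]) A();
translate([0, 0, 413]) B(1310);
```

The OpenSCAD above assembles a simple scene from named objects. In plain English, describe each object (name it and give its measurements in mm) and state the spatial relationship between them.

A is a four-legged stool. The seat is 270×260 mm, 39 mm thick, top at z = 413 mm. It stands on four round legs, each 32 mm in diameter, from z = 0 to the seat underside, each leg's axis is inset half a diameter from the nearest pair of seat edges (so the leg's bounding box is flush with the corner).

B is a rectangular beam 1310 mm long (x), 66 mm deep (y), 82 mm thick (z).

The beam spans the tops of two stools placed 770 mm apart, resting at z = 413 mm.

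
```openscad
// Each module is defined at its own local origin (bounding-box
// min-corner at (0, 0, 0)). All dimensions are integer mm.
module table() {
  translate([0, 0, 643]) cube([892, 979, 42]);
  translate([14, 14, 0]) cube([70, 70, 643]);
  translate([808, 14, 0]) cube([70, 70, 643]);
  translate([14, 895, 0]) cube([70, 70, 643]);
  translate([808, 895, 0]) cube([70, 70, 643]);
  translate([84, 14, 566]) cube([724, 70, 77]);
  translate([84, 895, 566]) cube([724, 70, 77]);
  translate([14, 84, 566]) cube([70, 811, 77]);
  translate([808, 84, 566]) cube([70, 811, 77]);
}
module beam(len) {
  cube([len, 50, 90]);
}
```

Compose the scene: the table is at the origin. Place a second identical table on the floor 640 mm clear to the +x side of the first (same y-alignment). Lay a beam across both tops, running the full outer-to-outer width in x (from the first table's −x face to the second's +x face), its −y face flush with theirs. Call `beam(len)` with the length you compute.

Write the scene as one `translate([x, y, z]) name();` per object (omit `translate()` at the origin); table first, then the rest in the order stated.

table();
translate([1532, 0, 0]) table();
translate([0, 0, 685]) beam(2424);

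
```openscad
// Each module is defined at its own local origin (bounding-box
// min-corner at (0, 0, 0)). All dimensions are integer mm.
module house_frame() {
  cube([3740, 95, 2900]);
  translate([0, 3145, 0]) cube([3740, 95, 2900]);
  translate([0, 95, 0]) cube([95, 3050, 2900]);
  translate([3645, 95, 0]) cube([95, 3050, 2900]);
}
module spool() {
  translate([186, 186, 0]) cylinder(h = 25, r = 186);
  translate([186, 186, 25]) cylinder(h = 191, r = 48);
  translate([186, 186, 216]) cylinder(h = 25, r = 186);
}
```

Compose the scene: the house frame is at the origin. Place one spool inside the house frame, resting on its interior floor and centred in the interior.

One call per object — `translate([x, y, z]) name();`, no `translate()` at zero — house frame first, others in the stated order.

house_frame();
translate([1684, 1434, 0]) spool();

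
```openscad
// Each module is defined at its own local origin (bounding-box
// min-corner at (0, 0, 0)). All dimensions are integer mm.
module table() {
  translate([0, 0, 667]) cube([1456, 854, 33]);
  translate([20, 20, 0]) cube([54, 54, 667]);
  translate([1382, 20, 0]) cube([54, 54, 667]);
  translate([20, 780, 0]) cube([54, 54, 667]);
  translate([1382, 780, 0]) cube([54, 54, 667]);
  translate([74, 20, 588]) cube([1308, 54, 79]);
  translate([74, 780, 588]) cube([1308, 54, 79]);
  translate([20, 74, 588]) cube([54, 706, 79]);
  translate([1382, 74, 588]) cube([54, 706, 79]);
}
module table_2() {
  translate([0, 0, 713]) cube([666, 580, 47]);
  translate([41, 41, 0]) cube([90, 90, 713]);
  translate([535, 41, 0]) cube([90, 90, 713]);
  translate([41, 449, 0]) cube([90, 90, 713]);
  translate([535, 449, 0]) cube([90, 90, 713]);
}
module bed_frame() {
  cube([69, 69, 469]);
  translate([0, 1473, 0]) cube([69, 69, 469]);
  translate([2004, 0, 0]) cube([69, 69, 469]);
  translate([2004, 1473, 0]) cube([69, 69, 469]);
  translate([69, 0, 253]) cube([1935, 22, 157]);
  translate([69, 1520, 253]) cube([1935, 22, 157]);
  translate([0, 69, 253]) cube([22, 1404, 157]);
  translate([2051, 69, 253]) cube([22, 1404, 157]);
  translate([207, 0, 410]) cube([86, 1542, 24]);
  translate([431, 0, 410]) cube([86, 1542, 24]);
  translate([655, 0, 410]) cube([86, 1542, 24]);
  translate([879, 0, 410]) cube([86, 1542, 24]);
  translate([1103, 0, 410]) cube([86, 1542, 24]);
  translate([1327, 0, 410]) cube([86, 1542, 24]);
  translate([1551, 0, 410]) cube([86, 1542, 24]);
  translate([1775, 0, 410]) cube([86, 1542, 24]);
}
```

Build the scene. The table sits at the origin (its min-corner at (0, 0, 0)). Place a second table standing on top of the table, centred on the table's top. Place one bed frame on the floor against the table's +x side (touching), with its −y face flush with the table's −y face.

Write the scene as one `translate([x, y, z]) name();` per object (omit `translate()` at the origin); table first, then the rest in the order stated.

table();
translate([395, 137, 700]) table_2();
translate([1456, 0, 0]) bed_frame();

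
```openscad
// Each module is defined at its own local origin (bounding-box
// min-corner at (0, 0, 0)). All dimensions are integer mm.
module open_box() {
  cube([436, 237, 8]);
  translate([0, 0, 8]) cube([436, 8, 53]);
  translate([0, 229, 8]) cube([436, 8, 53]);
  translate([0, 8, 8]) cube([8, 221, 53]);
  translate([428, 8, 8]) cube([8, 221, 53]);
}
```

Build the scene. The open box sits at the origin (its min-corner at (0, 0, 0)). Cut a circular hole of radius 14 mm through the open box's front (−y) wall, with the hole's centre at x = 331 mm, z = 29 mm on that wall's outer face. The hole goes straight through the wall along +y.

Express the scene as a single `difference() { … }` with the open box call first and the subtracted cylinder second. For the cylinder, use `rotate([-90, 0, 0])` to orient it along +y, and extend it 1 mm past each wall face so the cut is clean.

difference() {
  open_box();
  translate([331, -1, 29]) rotate([-90, 0, 0]) cylinder(h = 10, r = 14);
}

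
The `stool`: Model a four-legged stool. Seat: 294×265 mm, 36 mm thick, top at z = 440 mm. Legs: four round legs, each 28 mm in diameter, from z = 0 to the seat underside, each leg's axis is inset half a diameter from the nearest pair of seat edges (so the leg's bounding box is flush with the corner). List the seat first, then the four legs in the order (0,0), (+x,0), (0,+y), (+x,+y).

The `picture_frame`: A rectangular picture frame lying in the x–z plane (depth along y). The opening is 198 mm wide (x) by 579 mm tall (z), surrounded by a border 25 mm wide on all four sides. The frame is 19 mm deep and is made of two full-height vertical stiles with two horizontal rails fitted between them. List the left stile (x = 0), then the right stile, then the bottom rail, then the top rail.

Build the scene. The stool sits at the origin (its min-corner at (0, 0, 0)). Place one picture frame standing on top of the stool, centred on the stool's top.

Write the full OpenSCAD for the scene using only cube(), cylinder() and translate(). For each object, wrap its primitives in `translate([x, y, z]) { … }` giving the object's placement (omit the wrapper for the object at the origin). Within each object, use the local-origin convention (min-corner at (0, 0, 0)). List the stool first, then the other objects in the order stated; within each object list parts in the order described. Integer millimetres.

translate([0, 0, 404]) cube([294, 265, 36]);
translate([14, 14, 0]) cylinder(h = 404, r = 14);
translate([280, 14, 0]) cylinder(h = 404, r = 14);
translate([14, 251, 0]) cylinder(h = 404, r = 14);
translate([280, 251, 0]) cylinder(h = 404, r = 14);
translate([23, 123, 440]) {
  cube([25, 19, 629]);
  translate([223, 0, 0]) cube([25, 19, 629]);
  translate([25, 0, 0]) cube([198, 19, 25]);
  translate([25, 0, 604]) cube([198, 19, 25]);
}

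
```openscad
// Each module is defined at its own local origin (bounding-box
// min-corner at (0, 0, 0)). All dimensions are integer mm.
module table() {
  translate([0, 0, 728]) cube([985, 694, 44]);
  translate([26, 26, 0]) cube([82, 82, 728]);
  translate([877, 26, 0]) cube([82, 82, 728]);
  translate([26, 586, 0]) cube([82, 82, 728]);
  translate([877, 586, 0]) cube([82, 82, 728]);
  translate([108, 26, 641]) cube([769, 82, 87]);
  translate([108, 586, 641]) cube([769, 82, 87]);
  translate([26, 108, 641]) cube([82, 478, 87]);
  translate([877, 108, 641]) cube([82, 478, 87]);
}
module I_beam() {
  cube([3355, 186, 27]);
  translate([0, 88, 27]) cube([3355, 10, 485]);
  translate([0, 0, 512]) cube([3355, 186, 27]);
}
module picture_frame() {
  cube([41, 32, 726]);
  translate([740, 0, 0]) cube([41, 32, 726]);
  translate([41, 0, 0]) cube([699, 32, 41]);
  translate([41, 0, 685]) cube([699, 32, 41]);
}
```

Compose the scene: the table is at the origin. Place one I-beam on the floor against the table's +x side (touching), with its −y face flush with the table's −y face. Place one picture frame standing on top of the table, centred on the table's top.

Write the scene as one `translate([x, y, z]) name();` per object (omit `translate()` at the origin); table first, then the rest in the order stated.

table();
translate([985, 0, 0]) I_beam();
translate([102, 331, 772]) picture_frame();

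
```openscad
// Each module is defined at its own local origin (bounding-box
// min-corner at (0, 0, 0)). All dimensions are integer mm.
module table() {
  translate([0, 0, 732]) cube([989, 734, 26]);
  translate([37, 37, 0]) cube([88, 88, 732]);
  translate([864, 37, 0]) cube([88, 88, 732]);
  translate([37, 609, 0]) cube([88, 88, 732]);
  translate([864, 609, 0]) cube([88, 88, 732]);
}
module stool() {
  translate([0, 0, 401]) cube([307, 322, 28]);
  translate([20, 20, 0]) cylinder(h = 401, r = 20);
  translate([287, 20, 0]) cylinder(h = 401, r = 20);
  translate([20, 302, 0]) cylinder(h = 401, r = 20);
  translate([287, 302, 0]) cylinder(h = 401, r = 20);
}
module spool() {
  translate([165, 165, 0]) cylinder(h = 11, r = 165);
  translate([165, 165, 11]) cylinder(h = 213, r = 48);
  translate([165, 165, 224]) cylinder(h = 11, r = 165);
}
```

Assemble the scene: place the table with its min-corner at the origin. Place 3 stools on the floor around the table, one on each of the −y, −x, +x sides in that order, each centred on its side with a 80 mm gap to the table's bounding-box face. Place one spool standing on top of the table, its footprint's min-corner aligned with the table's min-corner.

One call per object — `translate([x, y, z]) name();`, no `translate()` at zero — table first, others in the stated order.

table();
translate([341, -402, 0]) stool();
translate([-387, 206, 0]) stool();
translate([1069, 206, 0]) stool();
translate([0, 0, 758]) spool();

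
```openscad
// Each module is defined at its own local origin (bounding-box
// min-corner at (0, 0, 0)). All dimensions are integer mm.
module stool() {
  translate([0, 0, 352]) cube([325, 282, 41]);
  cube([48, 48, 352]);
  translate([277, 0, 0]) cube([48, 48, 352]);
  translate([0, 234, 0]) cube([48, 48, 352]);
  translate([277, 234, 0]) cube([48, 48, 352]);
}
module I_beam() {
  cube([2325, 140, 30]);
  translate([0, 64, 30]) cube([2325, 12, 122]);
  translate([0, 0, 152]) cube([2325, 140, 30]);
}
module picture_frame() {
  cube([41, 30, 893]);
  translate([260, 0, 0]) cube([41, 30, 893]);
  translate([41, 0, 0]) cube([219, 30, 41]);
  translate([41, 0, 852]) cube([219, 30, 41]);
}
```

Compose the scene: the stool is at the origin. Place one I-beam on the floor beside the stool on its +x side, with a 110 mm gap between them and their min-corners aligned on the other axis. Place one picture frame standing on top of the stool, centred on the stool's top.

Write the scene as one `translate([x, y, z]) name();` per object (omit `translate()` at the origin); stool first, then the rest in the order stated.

stool();
translate([435, 0, 0]) I_beam();
translate([12, 126, 393]) picture_frame();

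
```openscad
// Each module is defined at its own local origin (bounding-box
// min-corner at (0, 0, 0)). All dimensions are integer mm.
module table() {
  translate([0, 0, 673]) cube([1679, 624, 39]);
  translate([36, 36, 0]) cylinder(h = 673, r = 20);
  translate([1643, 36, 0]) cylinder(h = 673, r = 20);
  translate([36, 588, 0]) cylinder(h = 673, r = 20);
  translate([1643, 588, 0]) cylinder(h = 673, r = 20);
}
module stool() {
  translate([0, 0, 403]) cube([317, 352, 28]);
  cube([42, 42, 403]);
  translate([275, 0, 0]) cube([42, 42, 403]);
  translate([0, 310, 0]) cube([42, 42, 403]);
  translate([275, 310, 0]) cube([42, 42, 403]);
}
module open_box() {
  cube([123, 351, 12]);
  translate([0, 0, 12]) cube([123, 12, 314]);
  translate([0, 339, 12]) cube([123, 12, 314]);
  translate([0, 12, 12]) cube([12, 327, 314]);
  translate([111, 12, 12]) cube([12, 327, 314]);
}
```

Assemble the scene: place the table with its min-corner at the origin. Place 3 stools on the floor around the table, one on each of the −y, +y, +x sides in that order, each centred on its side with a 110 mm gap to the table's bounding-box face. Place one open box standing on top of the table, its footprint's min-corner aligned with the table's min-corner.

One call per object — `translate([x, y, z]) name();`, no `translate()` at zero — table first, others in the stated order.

table();
translate([681, -462, 0]) stool();
translate([681, 734, 0]) stool();
translate([1789, 136, 0]) stool();
translate([0, 0, 712]) open_box();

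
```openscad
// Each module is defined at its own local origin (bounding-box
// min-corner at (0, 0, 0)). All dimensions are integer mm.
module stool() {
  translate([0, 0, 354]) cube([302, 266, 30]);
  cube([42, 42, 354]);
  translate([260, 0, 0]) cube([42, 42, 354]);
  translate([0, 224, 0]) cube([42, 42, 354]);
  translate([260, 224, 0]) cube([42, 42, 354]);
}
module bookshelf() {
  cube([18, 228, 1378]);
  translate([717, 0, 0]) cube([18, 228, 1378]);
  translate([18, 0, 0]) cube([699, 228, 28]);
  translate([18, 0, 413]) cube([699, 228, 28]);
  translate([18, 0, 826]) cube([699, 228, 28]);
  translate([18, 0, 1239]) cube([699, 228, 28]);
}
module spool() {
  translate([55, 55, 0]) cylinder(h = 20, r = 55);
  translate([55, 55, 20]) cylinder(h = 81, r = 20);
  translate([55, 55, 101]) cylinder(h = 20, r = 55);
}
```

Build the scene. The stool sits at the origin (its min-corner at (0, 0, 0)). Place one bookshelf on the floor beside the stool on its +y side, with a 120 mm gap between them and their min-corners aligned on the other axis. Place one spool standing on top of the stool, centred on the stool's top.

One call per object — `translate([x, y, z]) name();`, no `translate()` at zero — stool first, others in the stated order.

stool();
translate([0, 386, 0]) bookshelf();
translate([96, 78, 384]) spool();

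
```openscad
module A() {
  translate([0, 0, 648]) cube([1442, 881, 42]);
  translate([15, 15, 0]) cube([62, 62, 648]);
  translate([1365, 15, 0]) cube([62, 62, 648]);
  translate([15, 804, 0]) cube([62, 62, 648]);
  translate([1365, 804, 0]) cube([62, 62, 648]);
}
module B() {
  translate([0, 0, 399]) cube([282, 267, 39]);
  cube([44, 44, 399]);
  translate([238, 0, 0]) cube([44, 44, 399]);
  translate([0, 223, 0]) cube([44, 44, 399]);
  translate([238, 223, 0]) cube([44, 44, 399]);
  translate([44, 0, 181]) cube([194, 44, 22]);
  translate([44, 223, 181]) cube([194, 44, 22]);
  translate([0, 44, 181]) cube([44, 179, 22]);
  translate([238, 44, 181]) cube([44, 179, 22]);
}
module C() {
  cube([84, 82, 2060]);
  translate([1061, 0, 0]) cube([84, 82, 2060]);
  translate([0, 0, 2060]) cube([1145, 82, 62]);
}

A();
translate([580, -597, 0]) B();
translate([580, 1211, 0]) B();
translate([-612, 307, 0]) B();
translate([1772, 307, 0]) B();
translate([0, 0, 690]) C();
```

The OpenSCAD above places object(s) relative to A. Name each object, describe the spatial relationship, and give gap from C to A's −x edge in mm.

The door frame's min-x is at 0; the table's min-x is 0; gap = 0 mm.

A is a table. B is a stool. C is a door frame. Four stools sit around the table at the −y, +y, −x, +x sides. The door frame is on top of the table. The gap from the door frame to the table's −x edge is 0 mm.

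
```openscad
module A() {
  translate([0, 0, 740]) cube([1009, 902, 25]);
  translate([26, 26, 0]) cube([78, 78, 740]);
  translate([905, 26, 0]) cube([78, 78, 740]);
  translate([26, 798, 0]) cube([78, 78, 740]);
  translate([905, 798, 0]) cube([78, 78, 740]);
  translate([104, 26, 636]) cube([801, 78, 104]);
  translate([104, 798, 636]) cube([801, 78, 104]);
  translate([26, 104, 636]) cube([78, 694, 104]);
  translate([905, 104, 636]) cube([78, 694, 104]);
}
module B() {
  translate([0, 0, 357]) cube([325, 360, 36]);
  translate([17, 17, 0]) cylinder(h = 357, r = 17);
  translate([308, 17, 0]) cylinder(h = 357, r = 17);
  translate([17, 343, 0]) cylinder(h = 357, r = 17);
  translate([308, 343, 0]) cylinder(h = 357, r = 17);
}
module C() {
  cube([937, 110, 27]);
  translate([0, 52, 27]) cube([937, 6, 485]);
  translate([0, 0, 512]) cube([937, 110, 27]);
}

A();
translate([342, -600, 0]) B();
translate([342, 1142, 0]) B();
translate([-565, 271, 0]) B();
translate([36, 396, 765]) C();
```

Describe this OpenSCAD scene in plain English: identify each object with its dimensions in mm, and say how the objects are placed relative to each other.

A is a table: top 1009 mm (x) × 902 mm (y), 25 mm thick, upper face at z = 765 mm, on four 78×78 mm square legs, each inset 26 mm from the nearest pair of top edges, running from z = 0 to the bottom of the top. Four apron rails, 78 mm thick and 104 mm tall, run between adjacent legs with their top edges flush with the underside of the top and their outer faces flush with the legs' outer faces.

B is a four-legged stool. The seat is a 325×360×36 mm slab whose top surface is at z = 393 mm; four round legs, each 34 mm in diameter, run from the floor (z = 0) to the underside of the seat, each leg's axis is inset half a diameter from the nearest pair of seat edges (so the leg's bounding box is flush with the corner).

C is an I-beam lying along x, 937 mm long. Overall section height 539 mm. Two flanges 110 mm wide (y) and 27 mm thick, one on the floor and one at the top; a web 6 mm thick runs between them, centred on the flange width.

Three stools sit around the table at the −y, +y, −x sides. The I-beam is on top of the table, centred.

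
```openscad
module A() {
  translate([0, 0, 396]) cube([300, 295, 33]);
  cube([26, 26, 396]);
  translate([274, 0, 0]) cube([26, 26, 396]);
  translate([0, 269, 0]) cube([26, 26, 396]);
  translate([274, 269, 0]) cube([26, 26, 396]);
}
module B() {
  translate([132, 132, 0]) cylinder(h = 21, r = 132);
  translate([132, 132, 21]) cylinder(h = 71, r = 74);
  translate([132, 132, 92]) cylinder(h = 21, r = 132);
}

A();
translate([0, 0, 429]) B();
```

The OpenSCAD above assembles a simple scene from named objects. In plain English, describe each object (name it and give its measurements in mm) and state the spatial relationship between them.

A is a simple wooden stool: a rectangular seat 300 mm (x) by 295 mm (y), 33 mm thick, top face at z = 429 mm, on four square legs, each 26×26 mm in cross-section. The legs rest on z = 0, each flush with a corner of the seat.

B is a spool: two coaxial disc flanges of radius 132 mm and thickness 21 mm, joined by a core cylinder of radius 74 mm and height 71 mm. The lower flange rests on z = 0 and the three cylinders share a vertical axis.

The spool is on top of the stool.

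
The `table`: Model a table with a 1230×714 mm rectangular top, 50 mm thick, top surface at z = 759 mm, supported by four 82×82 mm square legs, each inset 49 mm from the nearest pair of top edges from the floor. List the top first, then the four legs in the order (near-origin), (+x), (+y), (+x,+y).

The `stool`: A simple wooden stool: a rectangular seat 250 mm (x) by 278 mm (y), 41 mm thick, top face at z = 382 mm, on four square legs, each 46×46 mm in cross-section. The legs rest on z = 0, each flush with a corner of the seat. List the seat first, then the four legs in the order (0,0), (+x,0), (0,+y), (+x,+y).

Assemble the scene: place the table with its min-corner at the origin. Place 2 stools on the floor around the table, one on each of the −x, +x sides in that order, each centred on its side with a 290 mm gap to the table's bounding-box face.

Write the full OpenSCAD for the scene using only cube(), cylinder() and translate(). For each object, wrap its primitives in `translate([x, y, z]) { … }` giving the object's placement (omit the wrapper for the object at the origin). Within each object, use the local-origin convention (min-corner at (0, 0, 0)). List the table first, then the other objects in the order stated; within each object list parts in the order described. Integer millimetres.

translate([0, 0, 709]) cube([1230, 714, 50]);
translate([49, 49, 0]) cube([82, 82, 709]);
translate([1099, 49, 0]) cube([82, 82, 709]);
translate([49, 583, 0]) cube([82, 82, 709]);
translate([1099, 583, 0]) cube([82, 82, 709]);
translate([-540, 218, 0]) {
  translate([0, 0, 341]) cube([250, 278, 41]);
  cube([46, 46, 341]);
  translate([204, 0, 0]) cube([46, 46, 341]);
  translate([0, 232, 0]) cube([46, 46, 341]);
  translate([204, 232, 0]) cube([46, 46, 341]);
}
translate([1520, 218, 0]) {
  translate([0, 0, 341]) cube([250, 278, 41]);
  cube([46, 46, 341]);
  translate([204, 0, 0]) cube([46, 46, 341]);
  translate([0, 232, 0]) cube([46, 46, 341]);
  translate([204, 232, 0]) cube([46, 46, 341]);
}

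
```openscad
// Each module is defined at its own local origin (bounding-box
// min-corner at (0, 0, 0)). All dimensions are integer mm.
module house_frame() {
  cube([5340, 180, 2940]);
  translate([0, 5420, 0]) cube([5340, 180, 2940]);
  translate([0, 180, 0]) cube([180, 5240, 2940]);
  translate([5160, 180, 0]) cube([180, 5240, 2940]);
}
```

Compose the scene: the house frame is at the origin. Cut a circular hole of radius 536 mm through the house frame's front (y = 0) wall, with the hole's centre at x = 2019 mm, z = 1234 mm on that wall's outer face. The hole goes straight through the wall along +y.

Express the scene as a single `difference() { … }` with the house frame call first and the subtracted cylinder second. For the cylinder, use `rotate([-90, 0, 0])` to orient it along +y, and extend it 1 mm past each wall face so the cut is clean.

difference() {
  house_frame();
  translate([2019, -1, 1234]) rotate([-90, 0, 0]) cylinder(h = 182, r = 536);
}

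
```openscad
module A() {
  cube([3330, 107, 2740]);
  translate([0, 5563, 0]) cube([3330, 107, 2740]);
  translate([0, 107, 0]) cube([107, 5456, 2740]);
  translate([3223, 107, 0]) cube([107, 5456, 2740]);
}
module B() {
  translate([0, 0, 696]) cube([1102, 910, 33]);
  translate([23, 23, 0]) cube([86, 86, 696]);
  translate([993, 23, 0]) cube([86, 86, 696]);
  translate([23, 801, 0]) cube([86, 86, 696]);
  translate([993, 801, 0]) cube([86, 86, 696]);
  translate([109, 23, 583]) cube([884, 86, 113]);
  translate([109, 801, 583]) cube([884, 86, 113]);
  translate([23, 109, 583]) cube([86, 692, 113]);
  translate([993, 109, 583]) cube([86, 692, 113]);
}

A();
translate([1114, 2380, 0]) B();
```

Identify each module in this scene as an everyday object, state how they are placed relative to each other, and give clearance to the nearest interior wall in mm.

Clearances: x = 1007, y = 2273; minimum 1007 mm.

A is a house frame. B is a table. The table sits inside the house frame, centred. The clearance to the nearest interior wall is 1007 mm.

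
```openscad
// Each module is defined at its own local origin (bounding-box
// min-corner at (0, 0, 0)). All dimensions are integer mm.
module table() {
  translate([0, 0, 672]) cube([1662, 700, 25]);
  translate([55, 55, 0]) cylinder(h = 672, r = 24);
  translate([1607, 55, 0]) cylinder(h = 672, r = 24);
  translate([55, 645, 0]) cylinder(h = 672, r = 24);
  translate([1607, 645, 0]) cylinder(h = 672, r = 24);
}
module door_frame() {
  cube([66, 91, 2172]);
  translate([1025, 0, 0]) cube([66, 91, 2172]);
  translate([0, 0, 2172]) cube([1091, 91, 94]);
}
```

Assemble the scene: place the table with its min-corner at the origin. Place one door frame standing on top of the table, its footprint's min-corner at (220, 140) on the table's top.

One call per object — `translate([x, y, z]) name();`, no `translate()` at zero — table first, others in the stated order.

table();
translate([220, 140, 697]) door_frame();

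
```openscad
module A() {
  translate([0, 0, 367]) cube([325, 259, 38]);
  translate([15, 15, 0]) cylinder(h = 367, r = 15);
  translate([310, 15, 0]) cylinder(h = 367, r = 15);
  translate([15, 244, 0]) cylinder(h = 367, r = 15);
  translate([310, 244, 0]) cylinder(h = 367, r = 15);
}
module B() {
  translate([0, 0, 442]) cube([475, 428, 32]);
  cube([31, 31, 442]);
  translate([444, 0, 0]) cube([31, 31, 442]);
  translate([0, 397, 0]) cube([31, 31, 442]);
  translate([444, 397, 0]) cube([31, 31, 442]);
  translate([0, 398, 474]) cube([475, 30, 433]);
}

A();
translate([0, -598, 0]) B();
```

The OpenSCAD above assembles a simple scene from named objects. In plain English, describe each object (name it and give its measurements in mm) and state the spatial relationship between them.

A is a four-legged stool. The seat is a 325×259×38 mm slab whose top surface is at z = 405 mm; four round legs, each 30 mm in diameter, run from the floor (z = 0) to the underside of the seat, each leg's axis is inset half a diameter from the nearest pair of seat edges (so the leg's bounding box is flush with the corner).

B is a chair. The seat is a 475×428×32 mm slab with its top at z = 474 mm, on four 31×31 mm corner legs (flush with the seat edges, standing on z = 0). A flat backrest 30 mm thick, 433 mm tall, spans the full seat width and rises from the seat top along its +y edge, rear face flush with the rear of the seat.

The chair is on the floor beside the stool on its −y side.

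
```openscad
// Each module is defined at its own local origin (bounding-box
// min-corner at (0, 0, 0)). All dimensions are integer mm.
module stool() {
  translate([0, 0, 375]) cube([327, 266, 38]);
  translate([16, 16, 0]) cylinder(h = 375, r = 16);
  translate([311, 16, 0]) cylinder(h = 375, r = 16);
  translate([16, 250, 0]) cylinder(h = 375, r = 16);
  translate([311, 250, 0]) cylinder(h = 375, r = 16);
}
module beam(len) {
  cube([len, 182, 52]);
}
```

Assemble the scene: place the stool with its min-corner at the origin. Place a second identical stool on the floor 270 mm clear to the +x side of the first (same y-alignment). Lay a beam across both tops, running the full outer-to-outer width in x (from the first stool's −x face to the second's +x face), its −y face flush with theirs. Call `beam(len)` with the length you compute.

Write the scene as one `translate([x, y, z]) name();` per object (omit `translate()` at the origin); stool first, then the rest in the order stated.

stool();
translate([597, 0, 0]) stool();
translate([0, 0, 413]) beam(924);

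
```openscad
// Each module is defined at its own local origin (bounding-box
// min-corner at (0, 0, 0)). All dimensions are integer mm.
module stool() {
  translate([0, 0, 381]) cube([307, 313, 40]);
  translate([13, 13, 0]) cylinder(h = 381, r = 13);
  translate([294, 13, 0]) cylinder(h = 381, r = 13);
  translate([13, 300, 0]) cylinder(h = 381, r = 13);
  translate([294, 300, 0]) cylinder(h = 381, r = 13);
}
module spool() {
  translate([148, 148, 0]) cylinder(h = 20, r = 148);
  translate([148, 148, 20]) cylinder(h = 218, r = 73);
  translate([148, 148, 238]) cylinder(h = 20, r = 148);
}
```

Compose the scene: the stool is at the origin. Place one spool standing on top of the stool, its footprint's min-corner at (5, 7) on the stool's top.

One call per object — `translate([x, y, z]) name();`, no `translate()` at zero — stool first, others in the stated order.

stool();
translate([5, 7, 421]) spool();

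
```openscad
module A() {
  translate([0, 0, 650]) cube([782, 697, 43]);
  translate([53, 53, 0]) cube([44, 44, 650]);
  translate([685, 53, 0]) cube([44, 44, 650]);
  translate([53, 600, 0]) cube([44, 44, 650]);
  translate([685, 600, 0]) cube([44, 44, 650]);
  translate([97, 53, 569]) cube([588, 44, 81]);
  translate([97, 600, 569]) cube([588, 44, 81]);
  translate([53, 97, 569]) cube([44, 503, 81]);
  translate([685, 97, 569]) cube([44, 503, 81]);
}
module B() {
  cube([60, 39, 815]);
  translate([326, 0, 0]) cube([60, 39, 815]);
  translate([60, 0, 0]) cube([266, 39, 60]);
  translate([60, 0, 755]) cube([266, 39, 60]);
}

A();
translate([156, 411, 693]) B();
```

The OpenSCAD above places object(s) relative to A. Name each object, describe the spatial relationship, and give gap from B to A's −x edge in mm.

The picture frame's min-x is at 156; the table's min-x is 0; gap = 156 mm.

A is a table. B is a picture frame. The picture frame is on top of the table. The gap from the picture frame to the table's −x edge is 156 mm.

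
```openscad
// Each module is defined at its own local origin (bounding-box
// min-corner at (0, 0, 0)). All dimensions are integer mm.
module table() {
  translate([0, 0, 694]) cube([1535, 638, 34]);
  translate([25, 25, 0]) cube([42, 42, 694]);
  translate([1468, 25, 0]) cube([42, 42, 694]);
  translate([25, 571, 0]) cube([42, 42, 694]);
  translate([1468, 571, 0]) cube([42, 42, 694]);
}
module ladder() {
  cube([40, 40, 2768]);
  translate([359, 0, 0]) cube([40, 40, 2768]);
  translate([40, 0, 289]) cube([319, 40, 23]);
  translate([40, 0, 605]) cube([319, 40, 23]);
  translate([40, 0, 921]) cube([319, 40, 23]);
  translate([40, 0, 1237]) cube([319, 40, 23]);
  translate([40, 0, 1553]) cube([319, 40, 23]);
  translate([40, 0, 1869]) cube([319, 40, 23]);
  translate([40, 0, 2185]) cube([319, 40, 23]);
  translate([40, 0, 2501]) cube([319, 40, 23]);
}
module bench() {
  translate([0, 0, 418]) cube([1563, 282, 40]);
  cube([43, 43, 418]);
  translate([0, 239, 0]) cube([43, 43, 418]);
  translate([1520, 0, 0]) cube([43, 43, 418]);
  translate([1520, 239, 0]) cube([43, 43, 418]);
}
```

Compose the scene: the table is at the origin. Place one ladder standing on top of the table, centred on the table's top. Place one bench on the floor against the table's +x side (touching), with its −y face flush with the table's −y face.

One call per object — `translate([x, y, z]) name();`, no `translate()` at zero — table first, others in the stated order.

table();
translate([568, 299, 728]) ladder();
translate([1535, 0, 0]) bench();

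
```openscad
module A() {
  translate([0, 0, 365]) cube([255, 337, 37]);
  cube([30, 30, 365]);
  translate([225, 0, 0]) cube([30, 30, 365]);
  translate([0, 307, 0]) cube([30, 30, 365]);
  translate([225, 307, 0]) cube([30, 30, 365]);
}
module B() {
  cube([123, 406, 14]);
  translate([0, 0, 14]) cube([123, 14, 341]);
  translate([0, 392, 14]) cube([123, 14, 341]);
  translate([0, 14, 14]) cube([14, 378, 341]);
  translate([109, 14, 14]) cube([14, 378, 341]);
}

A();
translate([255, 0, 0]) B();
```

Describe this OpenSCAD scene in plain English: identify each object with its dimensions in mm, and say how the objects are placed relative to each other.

A is a four-legged stool. The seat is 255×337 mm, 37 mm thick, top at z = 402 mm. It stands on four square legs, each 30×30 mm in cross-section, from z = 0 to the seat underside, each flush with a corner of the seat.

B is an open storage box with external size 123×406×355 mm and wall thickness 14 mm (the base is also 14 mm thick). The base covers the whole footprint; the four walls stand on the base, with the y-facing walls full-width and the x-facing walls fitting between their inner faces.

The open box is against the stool's +x side, with their −y faces flush.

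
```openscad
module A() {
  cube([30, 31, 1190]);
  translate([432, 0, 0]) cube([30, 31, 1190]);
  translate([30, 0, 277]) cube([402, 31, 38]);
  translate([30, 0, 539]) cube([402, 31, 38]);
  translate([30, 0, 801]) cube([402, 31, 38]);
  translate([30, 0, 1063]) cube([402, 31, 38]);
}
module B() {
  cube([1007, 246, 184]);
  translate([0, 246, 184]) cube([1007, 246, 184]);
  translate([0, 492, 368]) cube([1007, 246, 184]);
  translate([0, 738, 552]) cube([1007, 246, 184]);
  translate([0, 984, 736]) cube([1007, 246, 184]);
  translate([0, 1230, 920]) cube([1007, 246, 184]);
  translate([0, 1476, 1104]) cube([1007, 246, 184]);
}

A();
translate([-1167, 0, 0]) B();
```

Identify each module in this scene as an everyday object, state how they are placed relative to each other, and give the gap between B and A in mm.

A is a ladder. B is a staircase. The staircase is on the floor beside the ladder on its −x side. The gap between the staircase and the ladder is 160 mm.

The staircase's nearest face is 160 mm from the ladder's −x face.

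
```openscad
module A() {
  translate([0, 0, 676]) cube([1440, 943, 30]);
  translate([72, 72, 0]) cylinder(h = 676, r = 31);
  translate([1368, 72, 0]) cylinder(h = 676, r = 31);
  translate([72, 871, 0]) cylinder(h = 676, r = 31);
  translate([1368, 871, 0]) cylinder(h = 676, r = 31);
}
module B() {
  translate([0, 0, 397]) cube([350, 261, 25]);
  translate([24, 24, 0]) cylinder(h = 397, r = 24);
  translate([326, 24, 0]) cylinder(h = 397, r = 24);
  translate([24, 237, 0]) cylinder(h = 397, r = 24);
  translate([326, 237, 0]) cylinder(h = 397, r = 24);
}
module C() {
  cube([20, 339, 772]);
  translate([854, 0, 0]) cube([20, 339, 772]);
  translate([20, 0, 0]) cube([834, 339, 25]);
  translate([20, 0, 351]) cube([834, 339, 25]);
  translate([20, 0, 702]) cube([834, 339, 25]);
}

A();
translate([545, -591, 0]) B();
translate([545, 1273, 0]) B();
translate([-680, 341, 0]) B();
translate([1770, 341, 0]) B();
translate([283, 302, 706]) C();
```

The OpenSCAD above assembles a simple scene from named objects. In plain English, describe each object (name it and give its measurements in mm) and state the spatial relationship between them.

A is a table with a 1440×943 mm rectangular top, 30 mm thick, top surface at z = 706 mm, supported by four round legs of 62 mm diameter, each leg's bounding box inset 41 mm from the nearest pair of top edges, running from the floor.

B is a four-legged stool. The seat is 350×261 mm, 25 mm thick, top at z = 422 mm. It stands on four round legs, each 48 mm in diameter, from z = 0 to the seat underside, each leg's axis is inset half a diameter from the nearest pair of seat edges (so the leg's bounding box is flush with the corner).

C is a bookshelf 874 mm wide overall, 339 mm deep and 772 mm tall. The two sides are 20 mm thick vertical panels. 3 horizontal shelves of 25 mm thickness span between the inner faces of the sides; the lowest shelf sits on the floor and shelves are stacked with a clear vertical gap of 326 mm between each pair.

Four stools sit around the table at the −y, +y, −x, +x sides. The bookshelf is on top of the table, centred.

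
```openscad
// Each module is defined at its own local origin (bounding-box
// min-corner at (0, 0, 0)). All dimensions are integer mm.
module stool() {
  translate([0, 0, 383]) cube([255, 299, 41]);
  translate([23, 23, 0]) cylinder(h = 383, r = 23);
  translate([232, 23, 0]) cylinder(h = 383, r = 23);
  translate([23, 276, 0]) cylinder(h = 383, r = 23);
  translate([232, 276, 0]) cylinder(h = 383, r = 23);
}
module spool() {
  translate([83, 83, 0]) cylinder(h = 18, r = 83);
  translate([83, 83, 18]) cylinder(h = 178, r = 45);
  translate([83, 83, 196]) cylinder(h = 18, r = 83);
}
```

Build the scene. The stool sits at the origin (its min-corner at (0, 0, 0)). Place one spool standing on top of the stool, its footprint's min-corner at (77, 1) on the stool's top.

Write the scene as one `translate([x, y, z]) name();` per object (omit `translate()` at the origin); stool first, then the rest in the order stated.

stool();
translate([77, 1, 424]) spool();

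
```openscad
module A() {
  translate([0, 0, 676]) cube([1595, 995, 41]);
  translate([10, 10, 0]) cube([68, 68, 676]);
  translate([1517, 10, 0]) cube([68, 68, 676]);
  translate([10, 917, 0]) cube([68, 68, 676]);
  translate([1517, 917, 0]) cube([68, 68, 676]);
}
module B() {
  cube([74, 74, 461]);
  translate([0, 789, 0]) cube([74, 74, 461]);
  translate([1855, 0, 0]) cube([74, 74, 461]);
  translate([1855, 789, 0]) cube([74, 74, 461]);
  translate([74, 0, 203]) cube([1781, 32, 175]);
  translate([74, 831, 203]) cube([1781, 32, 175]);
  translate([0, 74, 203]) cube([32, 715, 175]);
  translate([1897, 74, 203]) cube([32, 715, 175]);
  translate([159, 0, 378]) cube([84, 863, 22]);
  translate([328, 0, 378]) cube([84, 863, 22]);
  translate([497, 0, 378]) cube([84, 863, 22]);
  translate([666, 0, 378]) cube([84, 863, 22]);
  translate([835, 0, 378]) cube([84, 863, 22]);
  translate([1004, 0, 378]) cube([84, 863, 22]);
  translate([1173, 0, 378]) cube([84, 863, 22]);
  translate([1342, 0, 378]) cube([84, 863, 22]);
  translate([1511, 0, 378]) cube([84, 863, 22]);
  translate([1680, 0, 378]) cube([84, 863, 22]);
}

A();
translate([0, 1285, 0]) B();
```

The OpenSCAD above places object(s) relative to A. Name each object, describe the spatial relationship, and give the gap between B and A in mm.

A is a table. B is a bed frame. The bed frame is on the floor beside the table on its +y side. The gap between the bed frame and the table is 290 mm.

The bed frame's nearest face is 290 mm from the table's +y face.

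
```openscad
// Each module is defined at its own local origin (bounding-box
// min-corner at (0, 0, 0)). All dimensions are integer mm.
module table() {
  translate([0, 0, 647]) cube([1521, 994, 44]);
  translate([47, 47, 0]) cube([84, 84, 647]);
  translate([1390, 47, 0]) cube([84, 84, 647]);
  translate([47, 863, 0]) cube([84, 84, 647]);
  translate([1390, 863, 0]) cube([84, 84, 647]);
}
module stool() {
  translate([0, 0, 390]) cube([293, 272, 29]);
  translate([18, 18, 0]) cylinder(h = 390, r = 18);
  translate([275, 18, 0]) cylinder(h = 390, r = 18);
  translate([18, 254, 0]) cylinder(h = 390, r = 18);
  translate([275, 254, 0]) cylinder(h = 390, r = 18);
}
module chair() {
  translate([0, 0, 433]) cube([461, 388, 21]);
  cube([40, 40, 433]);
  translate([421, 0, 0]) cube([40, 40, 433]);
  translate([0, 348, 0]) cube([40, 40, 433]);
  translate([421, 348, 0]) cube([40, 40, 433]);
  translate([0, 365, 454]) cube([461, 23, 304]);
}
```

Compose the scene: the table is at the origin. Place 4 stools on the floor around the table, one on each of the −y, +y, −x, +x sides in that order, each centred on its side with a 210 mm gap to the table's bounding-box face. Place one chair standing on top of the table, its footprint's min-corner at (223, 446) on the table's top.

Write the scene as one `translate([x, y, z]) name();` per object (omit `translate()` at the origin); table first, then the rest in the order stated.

table();
translate([614, -482, 0]) stool();
translate([614, 1204, 0]) stool();
translate([-503, 361, 0]) stool();
translate([1731, 361, 0]) stool();
translate([223, 446, 691]) chair();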